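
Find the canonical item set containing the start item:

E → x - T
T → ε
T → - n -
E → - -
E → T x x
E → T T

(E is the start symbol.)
First, augment the grammar with E' → E
I₀ = CLOSURE({ [E' → . E] }):
  [E' → . E] has the dot before E: add [E → . x - T], [E → . - -], [E → . T x x], [E → . T T]
  [E → . T x x] has the dot before T: add [T → .], [T → . - n -]
No further items can be added.

I₀ = { [E → . - -], [E → . T T], [E → . T x x], [E → . x - T], [E' → . E], [T → . - n -], [T → .] }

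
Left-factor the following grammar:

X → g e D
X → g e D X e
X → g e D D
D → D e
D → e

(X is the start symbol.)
X → g e D X'
X' → ε
X' → X e
X' → D
D → D e
D → e

Left-factoring transforms A → αβ₁ | αβ₂ into A → αA' and A' → β₁ | β₂
(α is the longest common prefix among the alternatives). Repeat until
no nonterminal has two alternatives with a common prefix.

Round 1: X has alternatives sharing prefix 'g e D'. Introduce X': X → g e D X'
  Add: X' → ε
  Add: X' → X e
  Add: X' → D

No remaining common prefixes — done.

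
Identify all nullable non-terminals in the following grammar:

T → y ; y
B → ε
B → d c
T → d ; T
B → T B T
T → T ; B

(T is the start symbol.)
{ 'B' }

A non-terminal is nullable if it can derive ε (the empty string): either it has an ε-production, or it has a production whose right-hand side consists entirely of nullable non-terminals.

ε-productions: B → ε
So B is immediately nullable.
No further non-terminal can be added: every production for the remaining non-terminals contains a terminal or a non-nullable non-terminal.
Nullable = { 'B' }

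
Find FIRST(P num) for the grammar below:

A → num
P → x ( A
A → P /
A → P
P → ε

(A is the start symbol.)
FIRST sets of the non-terminals involved (from the grammar, by fixed-point iteration):
  FIRST(P) = { 'x', ε }

To compute FIRST(P num), process the symbols left to right:
Symbol P is a non-terminal. Add FIRST(P) \ {ε} = { 'x' }
P is nullable (ε ∈ FIRST(P)), continue to the next symbol.
Symbol num is a terminal. Add 'num' and stop.
FIRST(P num) = { 'num', 'x' }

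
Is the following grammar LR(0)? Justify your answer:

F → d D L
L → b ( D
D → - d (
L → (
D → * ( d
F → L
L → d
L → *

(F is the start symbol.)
A grammar is LR(0) if no state in the canonical LR(0) collection has:
  - both a shift item (dot before a terminal) and a complete item (shift-reduce conflict), or
  - two or more complete items (reduce-reduce conflict; the accept item [F' → F .] counts as a complete item here).

Augment with F' → F and build the canonical LR(0) collection (I0 = CLOSURE({[F' → . F]}), then GOTO on every symbol after a dot until no new states appear). It has 18 states:
  I0: { [F → . L], [F → . d D L], [F' → . F], [L → . (], [L → . *], [L → . b ( D], [L → . d] }  — shift
  I1: { [L → ( .] }  — reduce
  I2: { [L → * .] }  — reduce
  I3: { [F' → F .] }  — accept
  I4: { [F → L .] }  — reduce
  I5: { [L → b . ( D] }  — shift
  I6: { [D → . * ( d], [D → . - d (], [F → d . D L], [L → d .] }  — shift, reduce
  I7: { [D → * . ( d] }  — shift
  I8: { [D → - . d (] }  — shift
  I9: { [F → d D . L], [L → . (], [L → . *], [L → . b ( D], [L → . d] }  — shift
  I10: { [F → d D L .] }  — reduce
  I11: { [L → d .] }  — reduce
  I12: { [D → - d . (] }  — shift
  I13: { [D → - d ( .] }  — reduce
  I14: { [D → * ( . d] }  — shift
  I15: { [D → * ( d .] }  — reduce
  I16: { [D → . * ( d], [D → . - d (], [L → b ( . D] }  — shift
  I17: { [L → b ( D .] }  — reduce

Conflict in state I6:
  Shift-reduce conflict between [L → d .] and [D → . * ( d]
So the grammar is NOT LR(0).

Answer: No. Shift-reduce conflict between [L → d .] and [D → . * ( d]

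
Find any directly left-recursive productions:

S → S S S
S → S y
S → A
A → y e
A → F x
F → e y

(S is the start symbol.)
Yes, S is left-recursive

Direct left recursion occurs when N → N α for some non-terminal N (the right-hand side begins with the left-hand side itself).

S → S S S: LEFT RECURSIVE (starts with S)
S → S y: LEFT RECURSIVE (starts with S)
S → A: starts with A
A → y e: starts with y
A → F x: starts with F
F → e y: starts with e

The grammar has direct left recursion on: S.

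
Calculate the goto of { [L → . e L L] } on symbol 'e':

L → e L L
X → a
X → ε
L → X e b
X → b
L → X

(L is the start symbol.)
GOTO(I, 'e') = CLOSURE({ [A → αX.β] : [A → α.Xβ] ∈ I, X = 'e' })

Items with dot before 'e', with the dot advanced:
  [L → . e L L] → [L → e . L L]
Closure of the advanced items:
  [L → e . L L] has the dot before L: add [L → . e L L], [L → . X e b], [L → . X]
  [L → . X e b] has the dot before X: add [X → . a], [X → .], [X → . b]

GOTO = { [L → . X e b], [L → . X], [L → . e L L], [L → e . L L], [X → . a], [X → . b], [X → .] }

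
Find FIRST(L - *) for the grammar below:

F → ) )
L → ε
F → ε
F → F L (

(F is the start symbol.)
{ '-' }

FIRST sets of the non-terminals involved (from the grammar, by fixed-point iteration):
  FIRST(L) = { ε }

To compute FIRST(L - *), process the symbols left to right:
Symbol L is a non-terminal. Add FIRST(L) \ {ε} = { }
L is nullable (ε ∈ FIRST(L)), continue to the next symbol.
Symbol - is a terminal. Add '-' and stop.
FIRST(L - *) = { '-' }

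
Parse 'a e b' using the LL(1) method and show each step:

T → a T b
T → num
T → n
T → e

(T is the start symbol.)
LL(1) parsing maintains a stack (initially the start symbol over $) and the input. At each step: if the stack top is a terminal, match it against the current input token; if it is a non-terminal N, replace it with the RHS of M[N, lookahead] (the unique production whose predict set contains the lookahead).

Stack is shown with the top on the left.

Stack    Input    Action
------------------------
T $      a e b $  output T → a T b
a T b $  a e b $  match 'a'
T b $    e b $    output T → e
e b $    e b $    match 'e'
b $      b $      match 'b'
$        $        accept

The string is accepted.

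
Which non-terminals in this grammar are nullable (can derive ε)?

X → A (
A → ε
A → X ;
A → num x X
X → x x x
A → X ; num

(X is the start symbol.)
A non-terminal is nullable if it can derive ε (the empty string): either it has an ε-production, or it has a production whose right-hand side consists entirely of nullable non-terminals.

ε-productions: A → ε
So A is immediately nullable.
No further non-terminal can be added: every production for the remaining non-terminals contains a terminal or a non-nullable non-terminal.
Nullable = { 'A' }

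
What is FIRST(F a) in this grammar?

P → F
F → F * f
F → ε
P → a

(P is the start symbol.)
{ '*', 'a' }

FIRST sets of the non-terminals involved (from the grammar, by fixed-point iteration):
  FIRST(F) = { '*', ε }

To compute FIRST(F a), process the symbols left to right:
Symbol F is a non-terminal. Add FIRST(F) \ {ε} = { '*' }
F is nullable (ε ∈ FIRST(F)), continue to the next symbol.
Symbol a is a terminal. Add 'a' and stop.
FIRST(F a) = { '*', 'a' }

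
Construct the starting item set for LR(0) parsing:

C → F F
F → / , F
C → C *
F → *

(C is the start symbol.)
{ [C → . C *], [C → . F F], [C' → . C], [F → . *], [F → . / , F] }

First, augment the grammar with C' → C
I₀ = CLOSURE({ [C' → . C] }):
  [C' → . C] has the dot before C: add [C → . F F], [C → . C *]
  [C → . F F] has the dot before F: add [F → . / , F], [F → . *]
No further items can be added.

I₀ = { [C → . C *], [C → . F F], [C' → . C], [F → . *], [F → . / , F] }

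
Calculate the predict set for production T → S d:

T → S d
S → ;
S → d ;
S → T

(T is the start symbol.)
{ ';', 'd' }

PREDICT(T → S d) = (FIRST(RHS) \ {ε}) ∪ (FOLLOW(T) if ε ∈ FIRST(RHS), i.e. RHS ⇒* ε)
FIRST(S) = { ';', 'd' }
FIRST(S d) = { ';', 'd' }
ε ∉ FIRST(S d), so FOLLOW(T) is not added.
PREDICT(T → S d) = { ';', 'd' }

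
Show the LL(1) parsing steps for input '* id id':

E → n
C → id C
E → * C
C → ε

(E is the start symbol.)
Stack is shown with the top on the left.

Stack   Input      Action
-------------------------
E $     * id id $  output E → * C
* C $   * id id $  match '*'
C $     id id $    output C → id C
id C $  id id $    match 'id'
C $     id $       output C → id C
id C $  id $       match 'id'
C $     $          output C → ε
$       $          accept

The string is accepted.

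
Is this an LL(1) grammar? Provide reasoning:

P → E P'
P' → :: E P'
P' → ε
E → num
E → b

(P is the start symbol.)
Yes, the grammar is LL(1).

A grammar is LL(1) if for each non-terminal N with multiple productions, the predict sets of those productions are pairwise disjoint, where PREDICT(N → α) = (FIRST(α) \ {ε}) ∪ (FOLLOW(N) if α ⇒* ε).

Relevant sets:
  FOLLOW(P') = { $ }

For P':
  PREDICT(P' → :: E P') = { '::' }
  PREDICT(P' → ε) = { $ }
For E:
  PREDICT(E → num) = { 'num' }
  PREDICT(E → b) = { 'b' }
P has a single production, so nothing to check there.

All predict sets are disjoint. The grammar IS LL(1).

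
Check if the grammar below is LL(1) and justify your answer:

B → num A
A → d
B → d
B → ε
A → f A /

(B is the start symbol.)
Relevant sets:
  FOLLOW(B) = { $ }

For B:
  PREDICT(B → num A) = { 'num' }
  PREDICT(B → d) = { 'd' }
  PREDICT(B → ε) = { $ }
For A:
  PREDICT(A → d) = { 'd' }
  PREDICT(A → f A '/') = { 'f' }

All predict sets are disjoint. The grammar IS LL(1).

Answer: Yes, the grammar is LL(1).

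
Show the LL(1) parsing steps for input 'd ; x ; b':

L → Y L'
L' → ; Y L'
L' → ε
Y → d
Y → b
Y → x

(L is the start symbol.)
LL(1) parsing maintains a stack (initially the start symbol over $) and the input. At each step: if the stack top is a terminal, match it against the current input token; if it is a non-terminal N, replace it with the RHS of M[N, lookahead] (the unique production whose predict set contains the lookahead).

Stack is shown with the top on the left.

Stack     Input        Action
-----------------------------
L $       d ; x ; b $  output L → Y L'
Y L' $    d ; x ; b $  output Y → d
d L' $    d ; x ; b $  match 'd'
L' $      ; x ; b $    output L' → ; Y L'
; Y L' $  ; x ; b $    match ';'
Y L' $    x ; b $      output Y → x
x L' $    x ; b $      match 'x'
L' $      ; b $        output L' → ; Y L'
; Y L' $  ; b $        match ';'
Y L' $    b $          output Y → b
b L' $    b $          match 'b'
L' $      $            output L' → ε
$         $            accept

The string is accepted.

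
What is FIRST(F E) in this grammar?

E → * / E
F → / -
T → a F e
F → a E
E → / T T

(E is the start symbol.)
FIRST sets of the non-terminals involved (from the grammar, by fixed-point iteration):
  FIRST(F) = { '/', 'a' }

To compute FIRST(F E), process the symbols left to right:
Symbol F is a non-terminal. Add FIRST(F) \ {ε} = { '/', 'a' }
F is not nullable (ε ∉ FIRST(F)), so stop here.
FIRST(F E) = { '/', 'a' }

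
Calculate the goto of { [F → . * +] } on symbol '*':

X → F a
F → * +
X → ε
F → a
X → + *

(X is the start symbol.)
GOTO(I, '*') = CLOSURE({ [A → αX.β] : [A → α.Xβ] ∈ I, X = '*' })

Items with dot before '*', with the dot advanced:
  [F → . * +] → [F → * . +]
Closure adds nothing (no advanced item has the dot before a non-terminal).

GOTO = { [F → * . +] }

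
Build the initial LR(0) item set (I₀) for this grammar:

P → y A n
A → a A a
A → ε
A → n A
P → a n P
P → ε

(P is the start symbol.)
{ [P → . a n P], [P → . y A n], [P → .], [P' → . P] }

First, augment the grammar with P' → P
I₀ = CLOSURE({ [P' → . P] }):
  [P' → . P] has the dot before P: add [P → . y A n], [P → . a n P], [P → .]
No further items can be added.

I₀ = { [P → . a n P], [P → . y A n], [P → .], [P' → . P] }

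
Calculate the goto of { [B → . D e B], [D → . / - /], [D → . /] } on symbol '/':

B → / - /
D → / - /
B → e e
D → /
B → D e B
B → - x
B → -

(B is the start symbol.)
GOTO(I, '/') = CLOSURE({ [A → αX.β] : [A → α.Xβ] ∈ I, X = '/' })

Items with dot before '/', with the dot advanced:
  [D → . /] → [D → / .]
  [D → . / - /] → [D → / . - /]
Closure adds nothing (no advanced item has the dot before a non-terminal).

GOTO = { [D → / . - /], [D → / .] }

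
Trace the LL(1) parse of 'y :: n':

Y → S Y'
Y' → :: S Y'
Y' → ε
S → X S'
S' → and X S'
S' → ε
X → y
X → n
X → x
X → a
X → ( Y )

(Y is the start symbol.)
LL(1) parsing maintains a stack (initially the start symbol over $) and the input. At each step: if the stack top is a terminal, match it against the current input token; if it is a non-terminal N, replace it with the RHS of M[N, lookahead] (the unique production whose predict set contains the lookahead).

Stack is shown with the top on the left.

Stack      Input     Action
---------------------------
Y $        y :: n $  output Y → S Y'
S Y' $     y :: n $  output S → X S'
X S' Y' $  y :: n $  output X → y
y S' Y' $  y :: n $  match 'y'
S' Y' $    :: n $    output S' → ε
Y' $       :: n $    output Y' → :: S Y'
:: S Y' $  :: n $    match '::'
S Y' $     n $       output S → X S'
X S' Y' $  n $       output X → n
n S' Y' $  n $       match 'n'
S' Y' $    $         output S' → ε
Y' $       $         output Y' → ε
$          $         accept

The string is accepted.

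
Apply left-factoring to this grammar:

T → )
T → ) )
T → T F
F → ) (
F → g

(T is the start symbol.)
Left-factoring transforms A → αβ₁ | αβ₂ into A → αA' and A' → β₁ | β₂
(α is the longest common prefix among the alternatives). Repeat until
no nonterminal has two alternatives with a common prefix.

Round 1: T has alternatives sharing prefix ')'. Introduce T': T → ) T'
  Add: T' → ε
  Add: T' → )

No remaining common prefixes — done.

Resulting grammar:
T → ) T'
T' → ε
T' → )
T → T F
F → ) (
F → g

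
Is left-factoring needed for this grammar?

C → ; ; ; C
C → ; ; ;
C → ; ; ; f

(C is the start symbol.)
Left-factoring is needed when two productions for the same non-terminal
share a common prefix on the right-hand side.

Productions for C:
  C → ; ; ; C
  C → ; ; ;
  C → ; ; ; f

Found common prefix '; ; ;' in productions for C

Answer: Yes, C has productions with common prefix '; ; ;'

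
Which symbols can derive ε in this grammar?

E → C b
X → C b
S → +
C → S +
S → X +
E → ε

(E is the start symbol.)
{ 'E' }

ε-productions: E → ε
So E is immediately nullable.
No further non-terminal can be added: every production for the remaining non-terminals contains a terminal or a non-nullable non-terminal.
Nullable = { 'E' }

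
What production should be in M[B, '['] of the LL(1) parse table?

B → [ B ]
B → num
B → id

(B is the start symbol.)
To find M[B, '['], we find productions for B where '[' is in the predict set (PREDICT(N → α) = (FIRST(α) \ {ε}) ∪ (FOLLOW(N) if α ⇒* ε)).

B → [ B ]: PREDICT = { '[' }
  '[' is in predict set, so this production goes in M[B, '[']
B → num: PREDICT = { 'num' }
B → id: PREDICT = { 'id' }

M[B, '['] = B → [ B ]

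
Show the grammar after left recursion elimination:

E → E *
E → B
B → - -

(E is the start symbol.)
E → B E'
E' → * E'
E' → ε
B → - -

E is directly left-recursive. The standard transformation for
  A → A α₁ | ... | A α_m | β₁ | ... | β_n
is
  A  → β₁ A' | ... | β_n A'
  A' → α₁ A' | ... | α_m A' | ε

E → B becomes E → B E'
E → E * becomes E' → * E'
Add E' → ε

Productions for other non-terminals are unchanged:
  B → - -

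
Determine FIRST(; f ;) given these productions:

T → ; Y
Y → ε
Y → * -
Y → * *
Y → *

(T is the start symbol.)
To compute FIRST(; f ;), process the symbols left to right:
Symbol ; is a terminal. Add ';' and stop.
FIRST(; f ;) = { ';' }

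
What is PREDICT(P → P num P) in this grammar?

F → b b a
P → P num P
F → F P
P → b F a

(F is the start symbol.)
{ 'b' }

PREDICT(P → P num P) = (FIRST(RHS) \ {ε}) ∪ (FOLLOW(P) if ε ∈ FIRST(RHS), i.e. RHS ⇒* ε)
FIRST(P) = { 'b' }
FIRST(P num P) = { 'b' }
ε ∉ FIRST(P num P), so FOLLOW(P) is not added.
PREDICT(P → P num P) = { 'b' }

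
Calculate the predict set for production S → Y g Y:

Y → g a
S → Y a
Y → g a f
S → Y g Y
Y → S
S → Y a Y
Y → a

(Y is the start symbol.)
{ 'a', 'g' }

PREDICT(S → Y g Y) = (FIRST(RHS) \ {ε}) ∪ (FOLLOW(S) if ε ∈ FIRST(RHS), i.e. RHS ⇒* ε)
FIRST(Y) = { 'a', 'g' }
FIRST(Y g Y) = { 'a', 'g' }
ε ∉ FIRST(Y g Y), so FOLLOW(S) is not added.
PREDICT(S → Y g Y) = { 'a', 'g' }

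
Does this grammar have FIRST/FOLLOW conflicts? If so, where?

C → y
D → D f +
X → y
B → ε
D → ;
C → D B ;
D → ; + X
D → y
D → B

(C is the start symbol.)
A FIRST/FOLLOW conflict occurs when a non-terminal N has a nullable alternative N → β (β ⇒* ε) and another alternative N → α with FIRST(α) ∩ FOLLOW(N) ≠ ∅: on such a lookahead the parser cannot decide between expanding α and letting N vanish via β.

Nullable non-terminals: B, D.
FIRST sets used below: FIRST(D) = { ';', 'f', 'y', ε }, FIRST(B) = { ε }
B has a nullable alternative but only one production, so nothing to check.

D: nullable alternative(s) D → B; FOLLOW(D) = { ';', 'f' }
  D → D f +: FIRST \ {ε} = { ';', 'f', 'y' } — overlaps FOLLOW(D) on { ';', 'f' }: CONFLICT
  D → ;: FIRST \ {ε} = { ';' } — overlaps FOLLOW(D) on { ';' }: CONFLICT
  D → ; + X: FIRST \ {ε} = { ';' } — overlaps FOLLOW(D) on { ';' }: CONFLICT
  D → y: FIRST \ {ε} = { 'y' } — disjoint from FOLLOW(D)
  D → B: FIRST \ {ε} = { } — this is the only nullable alternative, skip

C, X have no nullable alternative, so no FIRST/FOLLOW check is needed there.

So the grammar has 3 FIRST/FOLLOW conflicts (marked CONFLICT above).

Answer: Yes. D → D f '+' with FOLLOW(D) on { ';', 'f' }; D → ';' with FOLLOW(D) on { ';' }; D → ';' '+' X with FOLLOW(D) on { ';' }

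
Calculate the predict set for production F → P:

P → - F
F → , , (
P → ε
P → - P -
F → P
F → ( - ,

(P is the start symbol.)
PREDICT(F → P) = (FIRST(RHS) \ {ε}) ∪ (FOLLOW(F) if ε ∈ FIRST(RHS), i.e. RHS ⇒* ε)
FIRST(P) = { '-', ε }
FIRST(P) = { '-', ε }
ε ∈ FIRST(P) (the right-hand side is nullable), so add FOLLOW(F) = { $, '-' }
PREDICT(F → P) = { $, '-' }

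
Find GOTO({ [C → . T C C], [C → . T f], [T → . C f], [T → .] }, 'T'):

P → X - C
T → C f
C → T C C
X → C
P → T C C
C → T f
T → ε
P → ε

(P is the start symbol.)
{ [C → . T C C], [C → . T f], [C → T . C C], [C → T . f], [T → . C f], [T → .] }

GOTO(I, 'T') = CLOSURE({ [A → αX.β] : [A → α.Xβ] ∈ I, X = 'T' })

Items with dot before 'T', with the dot advanced:
  [C → . T C C] → [C → T . C C]
  [C → . T f] → [C → T . f]
Closure of the advanced items:
  [C → T . C C] has the dot before C: add [C → . T C C], [C → . T f]
  [C → . T C C] has the dot before T: add [T → . C f], [T → .]

GOTO = { [C → . T C C], [C → . T f], [C → T . C C], [C → T . f], [T → . C f], [T → .] }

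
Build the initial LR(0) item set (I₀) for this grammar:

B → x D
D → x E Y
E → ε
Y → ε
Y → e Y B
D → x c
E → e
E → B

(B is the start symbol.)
First, augment the grammar with B' → B
I₀ = CLOSURE({ [B' → . B] }):
  [B' → . B] has the dot before B: add [B → . x D]
No further items can be added.

I₀ = { [B → . x D], [B' → . B] }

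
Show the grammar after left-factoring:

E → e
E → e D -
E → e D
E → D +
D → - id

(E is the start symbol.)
E → e E'
E' → ε
E' → D E''
E'' → -
E'' → ε
E → D +
D → - id

Left-factoring transforms A → αβ₁ | αβ₂ into A → αA' and A' → β₁ | β₂
(α is the longest common prefix among the alternatives). Repeat until
no nonterminal has two alternatives with a common prefix.

Round 1: E has alternatives sharing prefix 'e'. Introduce E': E → e E'
  Add: E' → ε
  Add: E' → D -
  Add: E' → D

Round 2: E' has alternatives sharing prefix 'D'. Introduce E'': E' → D E''
  Add: E'' → -
  Add: E'' → ε

No remaining common prefixes — done.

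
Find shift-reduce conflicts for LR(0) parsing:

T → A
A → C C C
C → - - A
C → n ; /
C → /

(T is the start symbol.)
Augment with T' → T and build the canonical LR(0) collection (I0 = CLOSURE({[T' → . T]}), then GOTO on every symbol after a dot until no new states appear). It has 13 states:
  I0: { [A → . C C C], [C → . - - A], [C → . /], [C → . n ; /], [T → . A], [T' → . T] }  — shift
  I1: { [C → - . - A] }  — shift
  I2: { [C → / .] }  — reduce
  I3: { [T → A .] }  — reduce
  I4: { [A → C . C C], [C → . - - A], [C → . /], [C → . n ; /] }  — shift
  I5: { [T' → T .] }  — accept
  I6: { [C → n . ; /] }  — shift
  I7: { [C → n ; . /] }  — shift
  I8: { [C → n ; / .] }  — reduce
  I9: { [A → C C . C], [C → . - - A], [C → . /], [C → . n ; /] }  — shift
  I10: { [A → C C C .] }  — reduce
  I11: { [A → . C C C], [C → - - . A], [C → . - - A], [C → . /], [C → . n ; /] }  — shift
  I12: { [C → - - A .] }  — reduce

No state contains both a complete item and a shift item.

Answer: No shift-reduce conflicts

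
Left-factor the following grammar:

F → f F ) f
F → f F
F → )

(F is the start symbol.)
Left-factoring transforms A → αβ₁ | αβ₂ into A → αA' and A' → β₁ | β₂
(α is the longest common prefix among the alternatives). Repeat until
no nonterminal has two alternatives with a common prefix.

Round 1: F has alternatives sharing prefix 'f F'. Introduce F': F → f F F'
  Add: F' → ) f
  Add: F' → ε

No remaining common prefixes — done.

Resulting grammar:
F → f F F'
F' → ) f
F' → ε
F → )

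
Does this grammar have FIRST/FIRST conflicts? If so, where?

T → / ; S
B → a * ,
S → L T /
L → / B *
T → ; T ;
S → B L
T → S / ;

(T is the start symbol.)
A FIRST/FIRST conflict occurs when two productions N → α and N → β for the same non-terminal have FIRST(α) ∩ FIRST(β) ≠ ∅ (with ε ∈ FIRST of a nullable right-hand side, so two nullable alternatives also conflict).

FIRST sets of the non-terminals at (or reachable through a nullable prefix from) the front of some alternative:
  FIRST(S) = { '/', 'a' }
  FIRST(L) = { '/' }
  FIRST(B) = { 'a' }

Productions for T:
  T → / ; S: FIRST = { '/' }
  T → ; T ;: FIRST = { ';' }
  T → S / ;: FIRST = { '/', 'a' }
Productions for S:
  S → L T /: FIRST = { '/' }
  S → B L: FIRST = { 'a' }
B, L have only one production, so no FIRST/FIRST conflict is possible there.

Conflict for T: T → / ; S and T → S / ;
  Overlap: { '/' }

Answer: Yes. T → '/' ';' S / T → S '/' ';' on { '/' }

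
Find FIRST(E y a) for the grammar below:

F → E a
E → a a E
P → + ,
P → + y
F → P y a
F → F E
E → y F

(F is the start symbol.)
{ 'a', 'y' }

FIRST sets of the non-terminals involved (from the grammar, by fixed-point iteration):
  FIRST(E) = { 'a', 'y' }

To compute FIRST(E y a), process the symbols left to right:
Symbol E is a non-terminal. Add FIRST(E) \ {ε} = { 'a', 'y' }
E is not nullable (ε ∉ FIRST(E)), so stop here.
FIRST(E y a) = { 'a', 'y' }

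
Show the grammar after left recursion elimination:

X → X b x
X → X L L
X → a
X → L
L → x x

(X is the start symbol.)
X → a X'
X → L X'
X' → b x X'
X' → L L X'
X' → ε
L → x x

X is directly left-recursive. The standard transformation for
  A → A α₁ | ... | A α_m | β₁ | ... | β_n
is
  A  → β₁ A' | ... | β_n A'
  A' → α₁ A' | ... | α_m A' | ε

X → a becomes X → a X'
X → L becomes X → L X'
X → X b x becomes X' → b x X'
X → X L L becomes X' → L L X'
Add X' → ε

Productions for other non-terminals are unchanged:
  L → x x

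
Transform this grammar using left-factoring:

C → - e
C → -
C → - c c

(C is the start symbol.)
Left-factoring transforms A → αβ₁ | αβ₂ into A → αA' and A' → β₁ | β₂
(α is the longest common prefix among the alternatives). Repeat until
no nonterminal has two alternatives with a common prefix.

Round 1: C has alternatives sharing prefix '-'. Introduce C': C → - C'
  Add: C' → e
  Add: C' → ε
  Add: C' → c c

No remaining common prefixes — done.

Resulting grammar:
C → - C'
C' → e
C' → ε
C' → c c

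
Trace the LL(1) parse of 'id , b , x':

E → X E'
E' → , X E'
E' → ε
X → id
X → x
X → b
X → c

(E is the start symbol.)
Stack is shown with the top on the left.

Stack     Input         Action
------------------------------
E $       id , b , x $  output E → X E'
X E' $    id , b , x $  output X → id
id E' $   id , b , x $  match 'id'
E' $      , b , x $     output E' → , X E'
, X E' $  , b , x $     match ','
X E' $    b , x $       output X → b
b E' $    b , x $       match 'b'
E' $      , x $         output E' → , X E'
, X E' $  , x $         match ','
X E' $    x $           output X → x
x E' $    x $           match 'x'
E' $      $             output E' → ε
$         $             accept

The string is accepted.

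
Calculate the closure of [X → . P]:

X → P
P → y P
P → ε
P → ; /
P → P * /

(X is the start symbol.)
Start with: [X → . P]
  [X → . P] has the dot before P: add [P → . y P], [P → .], [P → . ; /], [P → . P * /]
No further items can be added.

CLOSURE = { [P → . ; /], [P → . P * /], [P → . y P], [P → .], [X → . P] }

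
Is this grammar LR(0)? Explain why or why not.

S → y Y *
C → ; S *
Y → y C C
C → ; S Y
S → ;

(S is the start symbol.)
Yes, the grammar is LR(0)

A grammar is LR(0) if no state in the canonical LR(0) collection has:
  - both a shift item (dot before a terminal) and a complete item (shift-reduce conflict), or
  - two or more complete items (reduce-reduce conflict; the accept item [S' → S .] counts as a complete item here).

Augment with S' → S and build the canonical LR(0) collection (I0 = CLOSURE({[S' → . S]}), then GOTO on every symbol after a dot until no new states appear). It has 13 states:
  I0: { [S → . ;], [S → . y Y *], [S' → . S] }  — shift
  I1: { [S → ; .] }  — reduce
  I2: { [S' → S .] }  — accept
  I3: { [S → y . Y *], [Y → . y C C] }  — shift
  I4: { [S → y Y . *] }  — shift
  I5: { [C → . ; S *], [C → . ; S Y], [Y → y . C C] }  — shift
  I6: { [C → ; . S *], [C → ; . S Y], [S → . ;], [S → . y Y *] }  — shift
  I7: { [C → . ; S *], [C → . ; S Y], [Y → y C . C] }  — shift
  I8: { [Y → y C C .] }  — reduce
  I9: { [C → ; S . *], [C → ; S . Y], [Y → . y C C] }  — shift
  I10: { [C → ; S * .] }  — reduce
  I11: { [C → ; S Y .] }  — reduce
  I12: { [S → y Y * .] }  — reduce

Every state is either a pure shift/goto state or contains exactly one complete item and nothing to shift — no conflicts. The grammar is LR(0).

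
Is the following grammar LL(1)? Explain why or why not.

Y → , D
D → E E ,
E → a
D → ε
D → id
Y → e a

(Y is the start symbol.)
Yes, the grammar is LL(1).

A grammar is LL(1) if for each non-terminal N with multiple productions, the predict sets of those productions are pairwise disjoint, where PREDICT(N → α) = (FIRST(α) \ {ε}) ∪ (FOLLOW(N) if α ⇒* ε).

Relevant sets:
  FIRST(E) = { 'a' }
  FOLLOW(D) = { $ }

For Y:
  PREDICT(Y → ',' D) = { ',' }
  PREDICT(Y → e a) = { 'e' }
For D:
  PREDICT(D → E E ',') = { 'a' }
  PREDICT(D → ε) = { $ }
  PREDICT(D → id) = { 'id' }
E has a single production, so nothing to check there.

All predict sets are disjoint. The grammar IS LL(1).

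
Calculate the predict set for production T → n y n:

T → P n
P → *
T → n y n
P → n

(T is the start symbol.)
{ 'n' }

PREDICT(T → n y n) = (FIRST(RHS) \ {ε}) ∪ (FOLLOW(T) if ε ∈ FIRST(RHS), i.e. RHS ⇒* ε)
FIRST(n y n) = { 'n' }
ε ∉ FIRST(n y n), so FOLLOW(T) is not added.
PREDICT(T → n y n) = { 'n' }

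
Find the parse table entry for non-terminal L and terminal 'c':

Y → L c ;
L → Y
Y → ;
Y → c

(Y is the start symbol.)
L → Y

To find M[L, 'c'], we find productions for L where 'c' is in the predict set (PREDICT(N → α) = (FIRST(α) \ {ε}) ∪ (FOLLOW(N) if α ⇒* ε)).

Relevant sets:
  FIRST(Y) = { ';', 'c' }

L → Y: PREDICT = { ';', 'c' }
  'c' is in predict set, so this production goes in M[L, 'c']

M[L, 'c'] = L → Y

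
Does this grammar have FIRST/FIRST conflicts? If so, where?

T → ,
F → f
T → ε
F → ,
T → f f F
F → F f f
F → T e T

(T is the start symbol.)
A FIRST/FIRST conflict occurs when two productions N → α and N → β for the same non-terminal have FIRST(α) ∩ FIRST(β) ≠ ∅ (with ε ∈ FIRST of a nullable right-hand side, so two nullable alternatives also conflict).

FIRST sets of the non-terminals at (or reachable through a nullable prefix from) the front of some alternative:
  FIRST(F) = { ',', 'e', 'f' }
  FIRST(T) = { ',', 'f', ε }

Productions for T:
  T → ,: FIRST = { ',' }
  T → ε: FIRST = { ε }
  T → f f F: FIRST = { 'f' }
Productions for F:
  F → f: FIRST = { 'f' }
  F → ,: FIRST = { ',' }
  F → F f f: FIRST = { ',', 'e', 'f' }
  F → T e T: FIRST = { ',', 'e', 'f' }

Conflict for F: F → f and F → F f f
  Overlap: { 'f' }
Conflict for F: F → f and F → T e T
  Overlap: { 'f' }
Conflict for F: F → , and F → F f f
  Overlap: { ',' }
Conflict for F: F → , and F → T e T
  Overlap: { ',' }
Conflict for F: F → F f f and F → T e T
  Overlap: { ',', 'e', 'f' }

Answer: Yes. F → f / F → F f f on { 'f' }; F → f / F → T e T on { 'f' }; F → ',' / F → F f f on { ',' }; F → ',' / F → T e T on { ',' }; F → F f f / F → T e T on { ',', 'e', 'f' }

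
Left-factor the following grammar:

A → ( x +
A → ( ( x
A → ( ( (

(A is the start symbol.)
Left-factoring transforms A → αβ₁ | αβ₂ into A → αA' and A' → β₁ | β₂
(α is the longest common prefix among the alternatives). Repeat until
no nonterminal has two alternatives with a common prefix.

Round 1: A has alternatives sharing prefix '('. Introduce A': A → ( A'
  Add: A' → x +
  Add: A' → ( x
  Add: A' → ( (

Round 2: A' has alternatives sharing prefix '('. Introduce A'': A' → ( A''
  Add: A'' → x
  Add: A'' → (

No remaining common prefixes — done.

Resulting grammar:
A → ( A'
A' → x +
A' → ( A''
A'' → x
A'' → (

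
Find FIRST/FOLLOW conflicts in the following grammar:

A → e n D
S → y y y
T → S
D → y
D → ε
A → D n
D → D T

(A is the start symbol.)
Yes. D → y with FOLLOW(D) on { 'y' }; D → D T with FOLLOW(D) on { 'y' }

A FIRST/FOLLOW conflict occurs when a non-terminal N has a nullable alternative N → β (β ⇒* ε) and another alternative N → α with FIRST(α) ∩ FOLLOW(N) ≠ ∅: on such a lookahead the parser cannot decide between expanding α and letting N vanish via β.

Nullable non-terminals: D.
FIRST sets used below: FIRST(D) = { 'y', ε }, FIRST(T) = { 'y' }

D: nullable alternative(s) D → ε; FOLLOW(D) = { $, 'n', 'y' }
  D → y: FIRST \ {ε} = { 'y' } — overlaps FOLLOW(D) on { 'y' }: CONFLICT
  D → ε: FIRST \ {ε} = { } — this is the only nullable alternative, skip
  D → D T: FIRST \ {ε} = { 'y' } — overlaps FOLLOW(D) on { 'y' }: CONFLICT

A, S, T have no nullable alternative, so no FIRST/FOLLOW check is needed there.

So the grammar has 2 FIRST/FOLLOW conflicts (marked CONFLICT above).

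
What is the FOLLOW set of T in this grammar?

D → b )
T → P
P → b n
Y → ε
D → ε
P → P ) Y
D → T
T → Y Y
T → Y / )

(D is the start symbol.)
In D → T: T is at the end, add FOLLOW(D)

The FOLLOW sets referred to above (computed the same way, to a fixed point):
  FOLLOW(D) = { $ }

Taking the union: FOLLOW(T) = { $ }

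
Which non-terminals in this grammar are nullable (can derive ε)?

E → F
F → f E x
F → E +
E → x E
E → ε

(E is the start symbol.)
{ 'E' }

A non-terminal is nullable if it can derive ε (the empty string): either it has an ε-production, or it has a production whose right-hand side consists entirely of nullable non-terminals.

ε-productions: E → ε
So E is immediately nullable.
No further non-terminal can be added: every production for the remaining non-terminals contains a terminal or a non-nullable non-terminal.
Nullable = { 'E' }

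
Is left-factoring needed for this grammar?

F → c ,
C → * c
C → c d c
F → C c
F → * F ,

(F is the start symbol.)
No, left-factoring is not needed

Left-factoring is needed when two productions for the same non-terminal
share a common prefix on the right-hand side.

Productions for F:
  F → c ,
  F → C c
  F → * F ,
Productions for C:
  C → * c
  C → c d c

No common prefixes found.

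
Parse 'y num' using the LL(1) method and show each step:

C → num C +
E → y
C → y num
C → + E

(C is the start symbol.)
Stack is shown with the top on the left.

Stack    Input    Action
------------------------
C $      y num $  output C → y num
y num $  y num $  match 'y'
num $    num $    match 'num'
$        $        accept

The string is accepted.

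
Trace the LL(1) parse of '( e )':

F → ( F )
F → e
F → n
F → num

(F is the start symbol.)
LL(1) parsing maintains a stack (initially the start symbol over $) and the input. At each step: if the stack top is a terminal, match it against the current input token; if it is a non-terminal N, replace it with the RHS of M[N, lookahead] (the unique production whose predict set contains the lookahead).

Stack is shown with the top on the left.

Stack    Input    Action
------------------------
F $      ( e ) $  output F → ( F )
( F ) $  ( e ) $  match '('
F ) $    e ) $    output F → e
e ) $    e ) $    match 'e'
) $      ) $      match ')'
$        $        accept

The string is accepted.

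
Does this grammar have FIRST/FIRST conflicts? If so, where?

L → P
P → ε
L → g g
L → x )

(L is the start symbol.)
No FIRST/FIRST conflicts.

A FIRST/FIRST conflict occurs when two productions N → α and N → β for the same non-terminal have FIRST(α) ∩ FIRST(β) ≠ ∅ (with ε ∈ FIRST of a nullable right-hand side, so two nullable alternatives also conflict).

FIRST sets of the non-terminals at (or reachable through a nullable prefix from) the front of some alternative:
  FIRST(P) = { ε }

Productions for L:
  L → P: FIRST = { ε }
  L → g g: FIRST = { 'g' }
  L → x ): FIRST = { 'x' }
P has only one production, so no FIRST/FIRST conflict is possible there.

All alternatives of each non-terminal have pairwise disjoint FIRST sets.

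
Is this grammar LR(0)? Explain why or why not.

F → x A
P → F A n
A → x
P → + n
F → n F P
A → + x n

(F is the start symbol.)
Yes, the grammar is LR(0)

A grammar is LR(0) if no state in the canonical LR(0) collection has:
  - both a shift item (dot before a terminal) and a complete item (shift-reduce conflict), or
  - two or more complete items (reduce-reduce conflict; the accept item [F' → F .] counts as a complete item here).

Augment with F' → F and build the canonical LR(0) collection (I0 = CLOSURE({[F' → . F]}), then GOTO on every symbol after a dot until no new states appear). It has 16 states:
  I0: { [F → . n F P], [F → . x A], [F' → . F] }  — shift
  I1: { [F' → F .] }  — accept
  I2: { [F → . n F P], [F → . x A], [F → n . F P] }  — shift
  I3: { [A → . + x n], [A → . x], [F → x . A] }  — shift
  I4: { [A → + . x n] }  — shift
  I5: { [F → x A .] }  — reduce
  I6: { [A → x .] }  — reduce
  I7: { [A → + x . n] }  — shift
  I8: { [A → + x n .] }  — reduce
  I9: { [F → . n F P], [F → . x A], [F → n F . P], [P → . + n], [P → . F A n] }  — shift
  I10: { [P → + . n] }  — shift
  I11: { [A → . + x n], [A → . x], [P → F . A n] }  — shift
  I12: { [F → n F P .] }  — reduce
  I13: { [P → F A . n] }  — shift
  I14: { [P → F A n .] }  — reduce
  I15: { [P → + n .] }  — reduce

Every state is either a pure shift/goto state or contains exactly one complete item and nothing to shift — no conflicts. The grammar is LR(0).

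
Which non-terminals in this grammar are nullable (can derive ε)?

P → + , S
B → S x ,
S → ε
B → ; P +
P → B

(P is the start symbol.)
ε-productions: S → ε
So S is immediately nullable.
No further non-terminal can be added: every production for the remaining non-terminals contains a terminal or a non-nullable non-terminal.
Nullable = { 'S' }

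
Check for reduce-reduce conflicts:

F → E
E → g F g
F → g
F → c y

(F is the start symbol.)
Augment with F' → F and build the canonical LR(0) collection (I0 = CLOSURE({[F' → . F]}), then GOTO on every symbol after a dot until no new states appear). It has 8 states:
  I0: { [E → . g F g], [F → . E], [F → . c y], [F → . g], [F' → . F] }  — shift
  I1: { [F → E .] }  — reduce
  I2: { [F' → F .] }  — accept
  I3: { [F → c . y] }  — shift
  I4: { [E → . g F g], [E → g . F g], [F → . E], [F → . c y], [F → . g], [F → g .] }  — shift, reduce
  I5: { [E → g F . g] }  — shift
  I6: { [E → g F g .] }  — reduce
  I7: { [F → c y .] }  — reduce

No state contains more than one complete item.

Answer: No reduce-reduce conflicts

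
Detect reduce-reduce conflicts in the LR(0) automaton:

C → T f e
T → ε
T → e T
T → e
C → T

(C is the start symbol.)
A reduce-reduce conflict occurs when an LR(0) state has two complete items [A → α .] and [B → β .] — both call for a reduction, and with no lookahead the parser cannot choose between them.

Augment with C' → C and build the canonical LR(0) collection (I0 = CLOSURE({[C' → . C]}), then GOTO on every symbol after a dot until no new states appear). It has 7 states:
  I0: { [C → . T f e], [C → . T], [C' → . C], [T → . e T], [T → . e], [T → .] }  — shift, reduce
  I1: { [C' → C .] }  — accept
  I2: { [C → T . f e], [C → T .] }  — shift, reduce
  I3: { [T → . e T], [T → . e], [T → .], [T → e . T], [T → e .] }  — shift, 2 reduces
  I4: { [T → e T .] }  — reduce
  I5: { [C → T f . e] }  — shift
  I6: { [C → T f e .] }  — reduce

I3 contains complete items [T → .], [T → e .] — reduce-reduce conflict.

Answer: Yes — I3: [T → .] vs [T → e .]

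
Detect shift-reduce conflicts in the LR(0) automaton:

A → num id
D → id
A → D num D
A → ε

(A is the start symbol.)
Yes — I0: [A → .] vs [A → . num id]

Augment with A' → A and build the canonical LR(0) collection (I0 = CLOSURE({[A' → . A]}), then GOTO on every symbol after a dot until no new states appear). It has 8 states:
  I0: { [A → . D num D], [A → . num id], [A → .], [A' → . A], [D → . id] }  — shift, reduce
  I1: { [A' → A .] }  — accept
  I2: { [A → D . num D] }  — shift
  I3: { [D → id .] }  — reduce
  I4: { [A → num . id] }  — shift
  I5: { [A → num id .] }  — reduce
  I6: { [A → D num . D], [D → . id] }  — shift
  I7: { [A → D num D .] }  — reduce

I0 contains reduce item [A → .] and shift items [A → . num id], [D → . id] — shift-reduce conflict.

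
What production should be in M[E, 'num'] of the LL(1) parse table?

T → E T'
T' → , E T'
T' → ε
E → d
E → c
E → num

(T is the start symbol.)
To find M[E, 'num'], we find productions for E where 'num' is in the predict set (PREDICT(N → α) = (FIRST(α) \ {ε}) ∪ (FOLLOW(N) if α ⇒* ε)).

E → d: PREDICT = { 'd' }
E → c: PREDICT = { 'c' }
E → num: PREDICT = { 'num' }
  'num' is in predict set, so this production goes in M[E, 'num']

M[E, 'num'] = E → num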